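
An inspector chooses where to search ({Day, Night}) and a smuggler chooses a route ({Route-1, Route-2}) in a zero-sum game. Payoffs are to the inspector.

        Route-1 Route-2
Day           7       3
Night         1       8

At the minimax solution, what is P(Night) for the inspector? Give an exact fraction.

Row minima: Day → 3, Night → 1; maximin = 3.
Column maxima: Route-1 → 7, Route-2 → 8; minimax = 7.
3 ≠ 7, so there is no saddle point; optimal play is mixed.
Let the inspector play Day with probability p. Expected payoff against Route-1: 7p + 1(1−p) = 6p + 1; against Route-2: 3p + 8(1−p) = −5p + 8.
Setting these equal: 6p + 1 = −5p + 8 ⇒ 11p = 7 ⇒ p = 7/11, and the value is (6)·(7/11) + 1 = 53/11.
For the smuggler: with q = P(Route-1), equating Day's and Night's payoffs gives 4q + 3 = −7q + 8 ⇒ q = 5/11.

4/11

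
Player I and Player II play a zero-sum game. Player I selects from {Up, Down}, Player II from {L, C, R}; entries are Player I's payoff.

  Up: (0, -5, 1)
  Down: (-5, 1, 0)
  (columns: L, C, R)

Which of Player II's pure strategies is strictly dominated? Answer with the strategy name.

R

L holds Player I's payoff strictly below R in every row: 0 < 1, -5 < 0.
So R is strictly dominated for Player II.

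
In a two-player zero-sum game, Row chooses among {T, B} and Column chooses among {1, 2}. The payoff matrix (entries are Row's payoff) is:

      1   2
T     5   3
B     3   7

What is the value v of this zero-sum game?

13/3

Row minima: T → 3, B → 3; maximin = 3.
Column maxima: 1 → 5, 2 → 7; minimax = 5.
3 ≠ 5, so there is no saddle point; optimal play is mixed.
Let Row play T with probability p. Expected payoff against 1: 5p + 3(1−p) = 2p + 3; against 2: 3p + 7(1−p) = −4p + 7.
Setting these equal: 2p + 3 = −4p + 7 ⇒ 6p = 4 ⇒ p = 2/3, and the value is (2)·(2/3) + 3 = 13/3.
For Column: with q = P(1), equating T's and B's payoffs gives 2q + 3 = −4q + 7 ⇒ q = 2/3.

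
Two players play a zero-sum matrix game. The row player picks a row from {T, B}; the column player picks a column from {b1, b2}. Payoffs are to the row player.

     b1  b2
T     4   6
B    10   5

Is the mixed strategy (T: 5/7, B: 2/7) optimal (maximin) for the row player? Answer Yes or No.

Yes

Against b1 this mix gives (5/7)·4 + (2/7)·10 = 40/7.
Against b2 this mix gives (5/7)·6 + (2/7)·5 = 40/7.
All of the column player's active replies (b1, b2) yield 40/7, and no column does worse for the row player. The mix makes the column player indifferent and guarantees 40/7, so it is optimal.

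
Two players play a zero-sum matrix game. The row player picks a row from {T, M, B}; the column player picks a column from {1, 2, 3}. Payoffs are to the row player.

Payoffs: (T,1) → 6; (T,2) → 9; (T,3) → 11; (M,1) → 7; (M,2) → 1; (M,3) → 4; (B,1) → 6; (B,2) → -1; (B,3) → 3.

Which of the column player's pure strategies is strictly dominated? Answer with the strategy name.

2 holds the row player's payoff strictly below 3 in every row: 9 < 11, 1 < 4, -1 < 3.
So 3 is strictly dominated for the column player.

3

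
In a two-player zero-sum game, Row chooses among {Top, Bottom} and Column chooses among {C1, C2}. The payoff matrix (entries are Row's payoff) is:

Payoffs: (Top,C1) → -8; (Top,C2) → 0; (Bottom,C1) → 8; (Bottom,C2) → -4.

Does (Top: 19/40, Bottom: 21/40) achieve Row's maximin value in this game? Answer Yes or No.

No

Against C1 this mix gives (19/40)·(-8) + (21/40)·8 = 2/5.
Against C2 this mix gives (19/40)·0 + (21/40)·(-4) = -21/10.
Column will play C2, holding Row to -21/10. Shifting weight toward the row that does better against C2 would raise this floor (the equalizing mix achieves -8/5 against both C2 and C1), so the proposed strategy is not optimal.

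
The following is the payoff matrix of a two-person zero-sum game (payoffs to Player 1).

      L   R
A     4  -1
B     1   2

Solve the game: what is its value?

Row minima: A → -1, B → 1; maximin = 1.
Column maxima: L → 4, R → 2; minimax = 2.
1 ≠ 2, so there is no saddle point; optimal play is mixed.
Let Player 1 play A with probability p. Expected payoff against L: 4p + 1(1−p) = 3p + 1; against R: (-1)p + 2(1−p) = −3p + 2.
Setting these equal: 3p + 1 = −3p + 2 ⇒ 6p = 1 ⇒ p = 1/6, and the value is (3)·(1/6) + 1 = 3/2.
For Player 2: with q = P(L), equating A's and B's payoffs gives 5q − 1 = −q + 2 ⇒ q = 1/2.

3/2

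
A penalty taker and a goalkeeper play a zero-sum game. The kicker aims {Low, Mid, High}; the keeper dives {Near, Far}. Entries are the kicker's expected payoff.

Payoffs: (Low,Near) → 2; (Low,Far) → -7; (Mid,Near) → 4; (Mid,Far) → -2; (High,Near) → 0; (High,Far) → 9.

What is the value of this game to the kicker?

12/5

Row minima: Low → -7, Mid → -2, High → 0; maximin = 0.
Column maxima: Near → 4, Far → 9; minimax = 4.
0 ≠ 4, so there is no saddle point; optimal play is mixed.
Low is strictly dominated by Mid, so the kicker never plays it.
On the remaining 2×2 (Mid, High vs Near, Far):
Let the kicker play Mid with probability p. Expected payoff against Near: 4p + 0(1−p) = 4p; against Far: (-2)p + 9(1−p) = −11p + 9.
Setting these equal: 4p = −11p + 9 ⇒ 15p = 9 ⇒ p = 3/5, and the value is (4)·(3/5) = 12/5.
For the keeper: with q = P(Near), equating Mid's and High's payoffs gives 6q − 2 = −9q + 9 ⇒ q = 11/15.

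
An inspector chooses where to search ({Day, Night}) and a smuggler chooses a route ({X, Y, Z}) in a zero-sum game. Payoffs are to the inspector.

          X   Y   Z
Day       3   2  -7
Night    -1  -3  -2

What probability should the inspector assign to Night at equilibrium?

9/10

Row minima: Day → -7, Night → -3; maximin = -3.
Column maxima: X → 3, Y → 2, Z → -2; minimax = -2.
-3 ≠ -2, so there is no saddle point; optimal play is mixed.
X is strictly dominated by Y (it gives the inspector strictly more in every row), so the smuggler never plays it.
On the remaining 2×2 (Day, Night vs Y, Z):
Let the inspector play Day with probability p. Expected payoff against Y: 2p + (-3)(1−p) = 5p − 3; against Z: (-7)p + (-2)(1−p) = −5p − 2.
Setting these equal: 5p − 3 = −5p − 2 ⇒ 10p = 1 ⇒ p = 1/10, and the value is (5)·(1/10) − 3 = -5/2.
For the smuggler: with q = P(Y), equating Day's and Night's payoffs gives 9q − 7 = −q − 2 ⇒ q = 1/2.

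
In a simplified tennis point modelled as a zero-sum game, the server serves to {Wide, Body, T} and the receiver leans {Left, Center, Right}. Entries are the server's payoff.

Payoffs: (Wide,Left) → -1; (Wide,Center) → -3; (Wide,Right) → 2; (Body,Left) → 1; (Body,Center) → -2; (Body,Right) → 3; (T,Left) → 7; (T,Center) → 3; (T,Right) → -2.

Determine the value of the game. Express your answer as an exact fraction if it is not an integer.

1/2

Row minima: Wide → -3, Body → -2, T → -2; maximin = -2.
Column maxima: Left → 7, Center → 3, Right → 3; minimax = 3.
-2 ≠ 3, so there is no saddle point; optimal play is mixed.
Wide is strictly dominated by Body, so the server never plays it.
Left is strictly dominated by Center (it gives the server strictly more in every row), so the receiver never plays it.
On the remaining 2×2 (Body, T vs Center, Right):
Let the server play Body with probability p. Expected payoff against Center: (-2)p + 3(1−p) = −5p + 3; against Right: 3p + (-2)(1−p) = 5p − 2.
Setting these equal: −5p + 3 = 5p − 2 ⇒ −10p = -5 ⇒ p = 1/2, and the value is (-5)·(1/2) + 3 = 1/2.
For the receiver: with q = P(Center), equating Body's and T's payoffs gives −5q + 3 = 5q − 2 ⇒ q = 1/2.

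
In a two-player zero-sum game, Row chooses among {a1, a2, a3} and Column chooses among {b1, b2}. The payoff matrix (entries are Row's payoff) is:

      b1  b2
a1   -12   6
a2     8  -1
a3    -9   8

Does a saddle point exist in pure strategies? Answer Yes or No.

No

Row minima: a1 → -12, a2 → -1, a3 → -9; maximin = -1.
Column maxima: b1 → 8, b2 → 8; minimax = 8.
-1 ≠ 8, so no pure-strategy equilibrium exists.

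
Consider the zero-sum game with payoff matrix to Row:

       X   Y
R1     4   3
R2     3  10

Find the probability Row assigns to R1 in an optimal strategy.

7/8

Row minima: R1 → 3, R2 → 3; maximin = 3.
Column maxima: X → 4, Y → 10; minimax = 4.
3 ≠ 4, so there is no saddle point; optimal play is mixed.
Let Row play R1 with probability p. Expected payoff against X: 4p + 3(1−p) = p + 3; against Y: 3p + 10(1−p) = −7p + 10.
Setting these equal: p + 3 = −7p + 10 ⇒ 8p = 7 ⇒ p = 7/8, and the value is (1)·(7/8) + 3 = 31/8.
For Column: with q = P(X), equating R1's and R2's payoffs gives q + 3 = −7q + 10 ⇒ q = 7/8.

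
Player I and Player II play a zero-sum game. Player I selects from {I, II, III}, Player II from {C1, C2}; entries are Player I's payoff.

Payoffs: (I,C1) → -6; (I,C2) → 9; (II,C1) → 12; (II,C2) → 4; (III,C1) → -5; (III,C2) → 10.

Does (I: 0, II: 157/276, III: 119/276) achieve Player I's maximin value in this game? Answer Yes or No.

No

Against C1 this mix gives (157/276)·12 + (119/276)·(-5) = 1289/276.
Against C2 this mix gives (157/276)·4 + (119/276)·10 = 303/46.
Player II will play C1, holding Player I to 1289/276. Shifting weight toward the row that does better against C1 would raise this floor (the equalizing mix achieves 140/23 against both C1 and C2), so the proposed strategy is not optimal.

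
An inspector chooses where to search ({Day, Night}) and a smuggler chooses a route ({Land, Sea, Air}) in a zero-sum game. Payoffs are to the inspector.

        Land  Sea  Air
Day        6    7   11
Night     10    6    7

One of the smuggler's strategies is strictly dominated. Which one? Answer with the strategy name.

Air

Sea holds the inspector's payoff strictly below Air in every row: 7 < 11, 6 < 7.
So Air is strictly dominated for the smuggler.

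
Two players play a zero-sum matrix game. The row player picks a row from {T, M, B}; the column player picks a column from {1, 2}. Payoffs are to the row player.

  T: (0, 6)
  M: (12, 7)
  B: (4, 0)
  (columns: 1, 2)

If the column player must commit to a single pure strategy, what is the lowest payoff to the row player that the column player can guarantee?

Column maxima: 1 → 12, 2 → 7.
The smallest of these is 7.

7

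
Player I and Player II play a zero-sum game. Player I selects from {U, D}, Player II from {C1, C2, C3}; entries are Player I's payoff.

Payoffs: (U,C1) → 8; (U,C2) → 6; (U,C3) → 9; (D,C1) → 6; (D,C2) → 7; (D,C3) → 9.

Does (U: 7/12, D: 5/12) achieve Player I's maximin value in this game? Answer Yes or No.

Against C1 this mix gives (7/12)·8 + (5/12)·6 = 43/6.
Against C2 this mix gives (7/12)·6 + (5/12)·7 = 77/12.
Against C3 this mix gives (7/12)·9 + (5/12)·9 = 9.
Player II will play C2, holding Player I to 77/12. Shifting weight toward the row that does better against C2 would raise this floor (the equalizing mix achieves 20/3 against both C2 and C1), so the proposed strategy is not optimal.

No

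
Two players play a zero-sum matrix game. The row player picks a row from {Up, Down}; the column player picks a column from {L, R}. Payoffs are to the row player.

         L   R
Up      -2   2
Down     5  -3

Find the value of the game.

1/3

Row minima: Up → -2, Down → -3; maximin = -2.
Column maxima: L → 5, R → 2; minimax = 2.
-2 ≠ 2, so there is no saddle point; optimal play is mixed.
Let the row player play Up with probability p. Expected payoff against L: (-2)p + 5(1−p) = −7p + 5; against R: 2p + (-3)(1−p) = 5p − 3.
Setting these equal: −7p + 5 = 5p − 3 ⇒ −12p = -8 ⇒ p = 2/3, and the value is (-7)·(2/3) + 5 = 1/3.
For the column player: with q = P(L), equating Up's and Down's payoffs gives −4q + 2 = 8q − 3 ⇒ q = 5/12.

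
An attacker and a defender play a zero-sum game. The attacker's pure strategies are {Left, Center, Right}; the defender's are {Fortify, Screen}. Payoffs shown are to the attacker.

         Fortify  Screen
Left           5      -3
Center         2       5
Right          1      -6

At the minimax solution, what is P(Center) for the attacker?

Row minima: Left → -3, Center → 2, Right → -6; maximin = 2.
Column maxima: Fortify → 5, Screen → 5; minimax = 5.
2 ≠ 5, so there is no saddle point; optimal play is mixed.
Right is strictly dominated by Left, so the attacker never plays it.
On the remaining 2×2 (Left, Center vs Fortify, Screen):
Let the attacker play Left with probability p. Expected payoff against Fortify: 5p + 2(1−p) = 3p + 2; against Screen: (-3)p + 5(1−p) = −8p + 5.
Setting these equal: 3p + 2 = −8p + 5 ⇒ 11p = 3 ⇒ p = 3/11, and the value is (3)·(3/11) + 2 = 31/11.
For the defender: with q = P(Fortify), equating Left's and Center's payoffs gives 8q − 3 = −3q + 5 ⇒ q = 8/11.

8/11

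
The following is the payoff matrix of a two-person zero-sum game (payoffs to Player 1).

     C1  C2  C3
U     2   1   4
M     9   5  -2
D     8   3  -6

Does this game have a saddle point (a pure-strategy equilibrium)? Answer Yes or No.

Row minima: U → 1, M → -2, D → -6; maximin = 1.
Column maxima: C1 → 9, C2 → 5, C3 → 4; minimax = 4.
1 ≠ 4, so no pure-strategy equilibrium exists.

No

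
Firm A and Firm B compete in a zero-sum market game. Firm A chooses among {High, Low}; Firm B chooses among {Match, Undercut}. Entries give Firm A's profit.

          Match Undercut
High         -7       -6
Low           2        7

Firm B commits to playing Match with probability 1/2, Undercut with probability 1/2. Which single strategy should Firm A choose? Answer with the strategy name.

Expected payoff of High: (1/2)·(-7) + (1/2)·(-6) = -13/2.
Expected payoff of Low: (1/2)·2 + (1/2)·7 = 9/2.
The largest is 9/2, so Firm A's best response is Low.

Low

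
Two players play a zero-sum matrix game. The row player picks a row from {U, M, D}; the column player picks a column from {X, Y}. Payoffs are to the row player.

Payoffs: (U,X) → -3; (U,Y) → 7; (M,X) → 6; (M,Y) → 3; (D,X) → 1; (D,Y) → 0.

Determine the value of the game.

51/13

Row minima: U → -3, M → 3, D → 0; maximin = 3.
Column maxima: X → 6, Y → 7; minimax = 6.
3 ≠ 6, so there is no saddle point; optimal play is mixed.
D is strictly dominated by M, so the row player never plays it.
On the remaining 2×2 (U, M vs X, Y):
Let the row player play U with probability p. Expected payoff against X: (-3)p + 6(1−p) = −9p + 6; against Y: 7p + 3(1−p) = 4p + 3.
Setting these equal: −9p + 6 = 4p + 3 ⇒ −13p = -3 ⇒ p = 3/13, and the value is (-9)·(3/13) + 6 = 51/13.
For the column player: with q = P(X), equating U's and M's payoffs gives −10q + 7 = 3q + 3 ⇒ q = 4/13.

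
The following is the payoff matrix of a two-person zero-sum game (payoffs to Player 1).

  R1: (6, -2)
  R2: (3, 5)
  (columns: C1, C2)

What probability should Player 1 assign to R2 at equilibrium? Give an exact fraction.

Row minima: R1 → -2, R2 → 3; maximin = 3.
Column maxima: C1 → 6, C2 → 5; minimax = 5.
3 ≠ 5, so there is no saddle point; optimal play is mixed.
Let Player 1 play R1 with probability p. Expected payoff against C1: 6p + 3(1−p) = 3p + 3; against C2: (-2)p + 5(1−p) = −7p + 5.
Setting these equal: 3p + 3 = −7p + 5 ⇒ 10p = 2 ⇒ p = 1/5, and the value is (3)·(1/5) + 3 = 18/5.
For Player 2: with q = P(C1), equating R1's and R2's payoffs gives 8q − 2 = −2q + 5 ⇒ q = 7/10.

4/5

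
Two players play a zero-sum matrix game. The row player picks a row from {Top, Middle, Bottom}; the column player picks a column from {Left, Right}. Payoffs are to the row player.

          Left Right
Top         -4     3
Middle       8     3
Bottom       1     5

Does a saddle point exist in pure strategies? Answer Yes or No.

No

Row minima: Top → -4, Middle → 3, Bottom → 1; maximin = 3.
Column maxima: Left → 8, Right → 5; minimax = 5.
3 ≠ 5, so no pure-strategy equilibrium exists.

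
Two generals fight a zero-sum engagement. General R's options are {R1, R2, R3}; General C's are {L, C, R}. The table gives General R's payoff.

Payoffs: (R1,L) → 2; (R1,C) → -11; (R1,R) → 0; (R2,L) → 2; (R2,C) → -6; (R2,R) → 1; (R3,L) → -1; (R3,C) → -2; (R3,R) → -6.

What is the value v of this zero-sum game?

Row minima: R1 → -11, R2 → -6, R3 → -6; maximin = -6.
Column maxima: L → 2, C → -2, R → 1; minimax = -2.
-6 ≠ -2, so there is no saddle point; optimal play is mixed.
L is strictly dominated by C (it gives General R strictly more in every row), so General C never plays it.
With L eliminated, R1 is strictly dominated by R2 (R2 gives General R strictly more in every remaining column), so General R never plays it.
On the remaining 2×2 (R2, R3 vs C, R):
Let General R play R2 with probability p. Expected payoff against C: (-6)p + (-2)(1−p) = −4p − 2; against R: 1p + (-6)(1−p) = 7p − 6.
Setting these equal: −4p − 2 = 7p − 6 ⇒ −11p = -4 ⇒ p = 4/11, and the value is (-4)·(4/11) − 2 = -38/11.
For General C: with q = P(C), equating R2's and R3's payoffs gives −7q + 1 = 4q − 6 ⇒ q = 7/11.

-38/11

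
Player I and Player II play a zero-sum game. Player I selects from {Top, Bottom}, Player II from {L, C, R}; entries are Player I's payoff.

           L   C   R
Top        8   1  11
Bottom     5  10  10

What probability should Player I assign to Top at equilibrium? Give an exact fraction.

Row minima: Top → 1, Bottom → 5; maximin = 5.
Column maxima: L → 8, C → 10, R → 11; minimax = 8.
5 ≠ 8, so there is no saddle point; optimal play is mixed.
R is strictly dominated by L (it gives Player I strictly more in every row), so Player II never plays it.
On the remaining 2×2 (Top, Bottom vs L, C):
Let Player I play Top with probability p. Expected payoff against L: 8p + 5(1−p) = 3p + 5; against C: 1p + 10(1−p) = −9p + 10.
Setting these equal: 3p + 5 = −9p + 10 ⇒ 12p = 5 ⇒ p = 5/12, and the value is (3)·(5/12) + 5 = 25/4.
For Player II: with q = P(L), equating Top's and Bottom's payoffs gives 7q + 1 = −5q + 10 ⇒ q = 3/4.

5/12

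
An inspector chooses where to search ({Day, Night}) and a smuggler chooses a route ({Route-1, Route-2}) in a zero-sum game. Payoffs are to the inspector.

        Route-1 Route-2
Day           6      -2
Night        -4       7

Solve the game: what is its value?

34/19

Row minima: Day → -2, Night → -4; maximin = -2.
Column maxima: Route-1 → 6, Route-2 → 7; minimax = 6.
-2 ≠ 6, so there is no saddle point; optimal play is mixed.
Let the inspector play Day with probability p. Expected payoff against Route-1: 6p + (-4)(1−p) = 10p − 4; against Route-2: (-2)p + 7(1−p) = −9p + 7.
Setting these equal: 10p − 4 = −9p + 7 ⇒ 19p = 11 ⇒ p = 11/19, and the value is (10)·(11/19) − 4 = 34/19.
For the smuggler: with q = P(Route-1), equating Day's and Night's payoffs gives 8q − 2 = −11q + 7 ⇒ q = 9/19.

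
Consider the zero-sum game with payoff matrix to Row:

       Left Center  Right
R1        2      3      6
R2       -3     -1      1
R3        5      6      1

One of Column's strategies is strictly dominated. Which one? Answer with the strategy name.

Center

Left holds Row's payoff strictly below Center in every row: 2 < 3, -3 < -1, 5 < 6.
So Center is strictly dominated for Column.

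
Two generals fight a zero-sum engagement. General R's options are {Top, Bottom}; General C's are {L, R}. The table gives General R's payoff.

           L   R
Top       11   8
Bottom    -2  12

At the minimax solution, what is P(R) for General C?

13/17

Row minima: Top → 8, Bottom → -2; maximin = 8.
Column maxima: L → 11, R → 12; minimax = 11.
8 ≠ 11, so there is no saddle point; optimal play is mixed.
Let General R play Top with probability p. Expected payoff against L: 11p + (-2)(1−p) = 13p − 2; against R: 8p + 12(1−p) = −4p + 12.
Setting these equal: 13p − 2 = −4p + 12 ⇒ 17p = 14 ⇒ p = 14/17, and the value is (13)·(14/17) − 2 = 148/17.
For General C: with q = P(L), equating Top's and Bottom's payoffs gives 3q + 8 = −14q + 12 ⇒ q = 4/17.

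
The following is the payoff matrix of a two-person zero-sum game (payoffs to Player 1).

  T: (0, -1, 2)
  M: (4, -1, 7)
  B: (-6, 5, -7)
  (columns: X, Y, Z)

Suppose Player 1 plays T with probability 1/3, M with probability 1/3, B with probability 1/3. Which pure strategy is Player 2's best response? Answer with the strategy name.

If Player 2 plays X, Player 1's expected payoff is (1/3)·0 + (1/3)·4 + (1/3)·(-6) = -2/3.
If Player 2 plays Y, Player 1's expected payoff is (1/3)·(-1) + (1/3)·(-1) + (1/3)·5 = 1.
If Player 2 plays Z, Player 1's expected payoff is (1/3)·2 + (1/3)·7 + (1/3)·(-7) = 2/3.
Player 2 minimizes Player 1's payoff; the smallest is -2/3, so the best response is X.

X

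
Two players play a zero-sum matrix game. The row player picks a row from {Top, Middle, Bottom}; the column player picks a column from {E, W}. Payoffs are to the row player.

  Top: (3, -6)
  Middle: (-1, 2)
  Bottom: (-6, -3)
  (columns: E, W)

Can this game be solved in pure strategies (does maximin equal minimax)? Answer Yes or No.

Row minima: Top → -6, Middle → -1, Bottom → -6; maximin = -1.
Column maxima: E → 3, W → 2; minimax = 2.
-1 ≠ 2, so no pure-strategy equilibrium exists.

No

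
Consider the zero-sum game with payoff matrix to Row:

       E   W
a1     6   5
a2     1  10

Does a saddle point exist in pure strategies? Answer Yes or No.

No

Row minima: a1 → 5, a2 → 1; maximin = 5.
Column maxima: E → 6, W → 10; minimax = 6.
5 ≠ 6, so no pure-strategy equilibrium exists.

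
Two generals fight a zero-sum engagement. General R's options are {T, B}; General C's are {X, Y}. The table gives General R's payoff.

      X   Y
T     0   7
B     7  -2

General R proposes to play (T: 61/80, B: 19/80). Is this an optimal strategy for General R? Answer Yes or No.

Against X this mix gives (61/80)·0 + (19/80)·7 = 133/80.
Against Y this mix gives (61/80)·7 + (19/80)·(-2) = 389/80.
General C will play X, holding General R to 133/80. Shifting weight toward the row that does better against X would raise this floor (the equalizing mix achieves 49/16 against both X and Y), so the proposed strategy is not optimal.

No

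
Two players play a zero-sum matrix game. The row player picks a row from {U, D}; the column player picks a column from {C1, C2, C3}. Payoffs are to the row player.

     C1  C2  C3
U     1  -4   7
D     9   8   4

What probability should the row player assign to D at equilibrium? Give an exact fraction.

11/15

Row minima: U → -4, D → 4; maximin = 4.
Column maxima: C1 → 9, C2 → 8, C3 → 7; minimax = 7.
4 ≠ 7, so there is no saddle point; optimal play is mixed.
C1 is strictly dominated by C2 (it gives the row player strictly more in every row), so the column player never plays it.
On the remaining 2×2 (U, D vs C2, C3):
Let the row player play U with probability p. Expected payoff against C2: (-4)p + 8(1−p) = −12p + 8; against C3: 7p + 4(1−p) = 3p + 4.
Setting these equal: −12p + 8 = 3p + 4 ⇒ −15p = -4 ⇒ p = 4/15, and the value is (-12)·(4/15) + 8 = 24/5.
For the column player: with q = P(C2), equating U's and D's payoffs gives −11q + 7 = 4q + 4 ⇒ q = 1/5.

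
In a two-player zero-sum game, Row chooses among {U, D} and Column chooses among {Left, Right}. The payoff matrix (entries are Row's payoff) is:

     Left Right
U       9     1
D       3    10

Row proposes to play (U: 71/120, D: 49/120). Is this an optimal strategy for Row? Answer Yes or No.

Against Left this mix gives (71/120)·9 + (49/120)·3 = 131/20.
Against Right this mix gives (71/120)·1 + (49/120)·10 = 187/40.
Column will play Right, holding Row to 187/40. Shifting weight toward the row that does better against Right would raise this floor (the equalizing mix achieves 29/5 against both Right and Left), so the proposed strategy is not optimal.

No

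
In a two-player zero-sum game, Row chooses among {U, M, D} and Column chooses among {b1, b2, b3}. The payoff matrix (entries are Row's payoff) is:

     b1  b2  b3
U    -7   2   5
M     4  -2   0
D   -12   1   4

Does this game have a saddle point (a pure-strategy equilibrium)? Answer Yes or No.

No

Row minima: U → -7, M → -2, D → -12; maximin = -2.
Column maxima: b1 → 4, b2 → 2, b3 → 5; minimax = 2.
-2 ≠ 2, so no pure-strategy equilibrium exists.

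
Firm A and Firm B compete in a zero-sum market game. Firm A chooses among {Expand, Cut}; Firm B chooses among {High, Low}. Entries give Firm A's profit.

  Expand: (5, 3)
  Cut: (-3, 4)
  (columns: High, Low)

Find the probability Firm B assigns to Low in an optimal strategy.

8/9

Row minima: Expand → 3, Cut → -3; maximin = 3.
Column maxima: High → 5, Low → 4; minimax = 4.
3 ≠ 4, so there is no saddle point; optimal play is mixed.
Let Firm A play Expand with probability p. Expected payoff against High: 5p + (-3)(1−p) = 8p − 3; against Low: 3p + 4(1−p) = −p + 4.
Setting these equal: 8p − 3 = −p + 4 ⇒ 9p = 7 ⇒ p = 7/9, and the value is (8)·(7/9) − 3 = 29/9.
For Firm B: with q = P(High), equating Expand's and Cut's payoffs gives 2q + 3 = −7q + 4 ⇒ q = 1/9.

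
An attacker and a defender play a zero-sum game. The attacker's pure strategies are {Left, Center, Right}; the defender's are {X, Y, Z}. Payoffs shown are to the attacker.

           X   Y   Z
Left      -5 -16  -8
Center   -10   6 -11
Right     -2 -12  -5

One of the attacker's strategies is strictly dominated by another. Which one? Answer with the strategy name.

Right gives a strictly higher payoff than Left against every column: -2 > -5, -12 > -16, -5 > -8.
So Left is strictly dominated and the attacker never plays it.

Left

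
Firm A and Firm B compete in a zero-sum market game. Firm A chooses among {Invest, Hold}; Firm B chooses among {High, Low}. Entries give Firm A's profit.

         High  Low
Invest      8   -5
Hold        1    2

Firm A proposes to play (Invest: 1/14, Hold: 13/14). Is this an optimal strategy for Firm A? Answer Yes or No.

Against High this mix gives (1/14)·8 + (13/14)·1 = 3/2.
Against Low this mix gives (1/14)·(-5) + (13/14)·2 = 3/2.
All of Firm B's active replies (High, Low) yield 3/2, and no column does worse for Firm A. The mix makes Firm B indifferent and guarantees 3/2, so it is optimal.

Yes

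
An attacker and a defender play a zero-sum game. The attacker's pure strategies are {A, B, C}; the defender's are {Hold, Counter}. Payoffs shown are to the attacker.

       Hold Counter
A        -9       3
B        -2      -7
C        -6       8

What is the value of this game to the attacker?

-58/19

Row minima: A → -9, B → -7, C → -6; maximin = -6.
Column maxima: Hold → -2, Counter → 8; minimax = -2.
-6 ≠ -2, so there is no saddle point; optimal play is mixed.
A is strictly dominated by C, so the attacker never plays it.
On the remaining 2×2 (B, C vs Hold, Counter):
Let the attacker play B with probability p. Expected payoff against Hold: (-2)p + (-6)(1−p) = 4p − 6; against Counter: (-7)p + 8(1−p) = −15p + 8.
Setting these equal: 4p − 6 = −15p + 8 ⇒ 19p = 14 ⇒ p = 14/19, and the value is (4)·(14/19) − 6 = -58/19.
For the defender: with q = P(Hold), equating B's and C's payoffs gives 5q − 7 = −14q + 8 ⇒ q = 15/19.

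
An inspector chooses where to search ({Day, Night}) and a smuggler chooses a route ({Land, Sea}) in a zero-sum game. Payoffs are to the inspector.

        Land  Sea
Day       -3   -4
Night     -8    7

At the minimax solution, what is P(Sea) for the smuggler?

5/16

Row minima: Day → -4, Night → -8; maximin = -4.
Column maxima: Land → -3, Sea → 7; minimax = -3.
-4 ≠ -3, so there is no saddle point; optimal play is mixed.
Let the inspector play Day with probability p. Expected payoff against Land: (-3)p + (-8)(1−p) = 5p − 8; against Sea: (-4)p + 7(1−p) = −11p + 7.
Setting these equal: 5p − 8 = −11p + 7 ⇒ 16p = 15 ⇒ p = 15/16, and the value is (5)·(15/16) − 8 = -53/16.
For the smuggler: with q = P(Land), equating Day's and Night's payoffs gives q − 4 = −15q + 7 ⇒ q = 11/16.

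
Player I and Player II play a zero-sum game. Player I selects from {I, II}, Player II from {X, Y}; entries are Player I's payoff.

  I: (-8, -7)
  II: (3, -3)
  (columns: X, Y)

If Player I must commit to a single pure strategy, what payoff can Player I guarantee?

-3

Row minima: I → -8, II → -3.
The best of these is -3.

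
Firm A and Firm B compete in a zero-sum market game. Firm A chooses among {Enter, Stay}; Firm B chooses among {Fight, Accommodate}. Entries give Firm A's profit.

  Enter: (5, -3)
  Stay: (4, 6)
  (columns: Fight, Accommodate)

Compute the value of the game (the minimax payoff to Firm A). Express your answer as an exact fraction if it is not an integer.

Row minima: Enter → -3, Stay → 4; maximin = 4.
Column maxima: Fight → 5, Accommodate → 6; minimax = 5.
4 ≠ 5, so there is no saddle point; optimal play is mixed.
Let Firm A play Enter with probability p. Expected payoff against Fight: 5p + 4(1−p) = p + 4; against Accommodate: (-3)p + 6(1−p) = −9p + 6.
Setting these equal: p + 4 = −9p + 6 ⇒ 10p = 2 ⇒ p = 1/5, and the value is (1)·(1/5) + 4 = 21/5.
For Firm B: with q = P(Fight), equating Enter's and Stay's payoffs gives 8q − 3 = −2q + 6 ⇒ q = 9/10.

21/5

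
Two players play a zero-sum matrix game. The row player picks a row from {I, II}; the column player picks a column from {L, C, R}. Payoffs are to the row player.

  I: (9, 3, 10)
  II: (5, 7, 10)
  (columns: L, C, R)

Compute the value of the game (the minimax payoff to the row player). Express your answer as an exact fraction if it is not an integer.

Row minima: I → 3, II → 5; maximin = 5.
Column maxima: L → 9, C → 7, R → 10; minimax = 7.
5 ≠ 7, so there is no saddle point; optimal play is mixed.
R is strictly dominated by L (it gives the row player strictly more in every row), so the column player never plays it.
On the remaining 2×2 (I, II vs L, C):
Let the row player play I with probability p. Expected payoff against L: 9p + 5(1−p) = 4p + 5; against C: 3p + 7(1−p) = −4p + 7.
Setting these equal: 4p + 5 = −4p + 7 ⇒ 8p = 2 ⇒ p = 1/4, and the value is (4)·(1/4) + 5 = 6.
For the column player: with q = P(L), equating I's and II's payoffs gives 6q + 3 = −2q + 7 ⇒ q = 1/2.

6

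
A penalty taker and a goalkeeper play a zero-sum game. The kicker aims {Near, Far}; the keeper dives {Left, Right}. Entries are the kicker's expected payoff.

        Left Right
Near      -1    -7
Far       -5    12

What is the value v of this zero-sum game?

Row minima: Near → -7, Far → -5; maximin = -5.
Column maxima: Left → -1, Right → 12; minimax = -1.
-5 ≠ -1, so there is no saddle point; optimal play is mixed.
Let the kicker play Near with probability p. Expected payoff against Left: (-1)p + (-5)(1−p) = 4p − 5; against Right: (-7)p + 12(1−p) = −19p + 12.
Setting these equal: 4p − 5 = −19p + 12 ⇒ 23p = 17 ⇒ p = 17/23, and the value is (4)·(17/23) − 5 = -47/23.
For the keeper: with q = P(Left), equating Near's and Far's payoffs gives 6q − 7 = −17q + 12 ⇒ q = 19/23.

-47/23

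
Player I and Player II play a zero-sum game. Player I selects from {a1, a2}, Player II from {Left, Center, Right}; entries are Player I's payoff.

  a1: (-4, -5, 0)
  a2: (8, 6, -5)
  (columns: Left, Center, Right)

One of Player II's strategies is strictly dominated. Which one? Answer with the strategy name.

Center holds Player I's payoff strictly below Left in every row: -5 < -4, 6 < 8.
So Left is strictly dominated for Player II.

Left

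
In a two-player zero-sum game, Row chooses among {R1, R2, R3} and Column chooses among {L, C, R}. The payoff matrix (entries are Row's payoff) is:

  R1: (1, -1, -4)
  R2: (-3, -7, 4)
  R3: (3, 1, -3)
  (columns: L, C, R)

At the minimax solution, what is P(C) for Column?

7/15

Row minima: R1 → -4, R2 → -7, R3 → -3; maximin = -3.
Column maxima: L → 3, C → 1, R → 4; minimax = 1.
-3 ≠ 1, so there is no saddle point; optimal play is mixed.
R1 is strictly dominated by R3, so Row never plays it.
L is strictly dominated by C (it gives Row strictly more in every row), so Column never plays it.
On the remaining 2×2 (R2, R3 vs C, R):
Let Row play R2 with probability p. Expected payoff against C: (-7)p + 1(1−p) = −8p + 1; against R: 4p + (-3)(1−p) = 7p − 3.
Setting these equal: −8p + 1 = 7p − 3 ⇒ −15p = -4 ⇒ p = 4/15, and the value is (-8)·(4/15) + 1 = -17/15.
For Column: with q = P(C), equating R2's and R3's payoffs gives −11q + 4 = 4q − 3 ⇒ q = 7/15.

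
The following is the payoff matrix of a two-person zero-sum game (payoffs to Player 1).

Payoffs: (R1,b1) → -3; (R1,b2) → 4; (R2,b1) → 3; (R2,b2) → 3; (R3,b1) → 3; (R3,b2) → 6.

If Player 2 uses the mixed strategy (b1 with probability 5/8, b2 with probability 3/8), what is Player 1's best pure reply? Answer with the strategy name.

Expected payoff of R1: (5/8)·(-3) + (3/8)·4 = -3/8.
Expected payoff of R2: (5/8)·3 + (3/8)·3 = 3.
Expected payoff of R3: (5/8)·3 + (3/8)·6 = 33/8.
The largest is 33/8, so Player 1's best response is R3.

R3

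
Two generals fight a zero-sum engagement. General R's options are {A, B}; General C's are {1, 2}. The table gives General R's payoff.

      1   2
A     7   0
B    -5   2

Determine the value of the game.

Row minima: A → 0, B → -5; maximin = 0.
Column maxima: 1 → 7, 2 → 2; minimax = 2.
0 ≠ 2, so there is no saddle point; optimal play is mixed.
Let General R play A with probability p. Expected payoff against 1: 7p + (-5)(1−p) = 12p − 5; against 2: 0p + 2(1−p) = −2p + 2.
Setting these equal: 12p − 5 = −2p + 2 ⇒ 14p = 7 ⇒ p = 1/2, and the value is (12)·(1/2) − 5 = 1.
For General C: with q = P(1), equating A's and B's payoffs gives 7q = −7q + 2 ⇒ q = 1/7.

1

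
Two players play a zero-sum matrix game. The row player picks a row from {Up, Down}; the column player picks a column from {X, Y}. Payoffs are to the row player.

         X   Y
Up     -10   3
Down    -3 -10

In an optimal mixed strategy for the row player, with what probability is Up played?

7/20

Row minima: Up → -10, Down → -10; maximin = -10.
Column maxima: X → -3, Y → 3; minimax = -3.
-10 ≠ -3, so there is no saddle point; optimal play is mixed.
Let the row player play Up with probability p. Expected payoff against X: (-10)p + (-3)(1−p) = −7p − 3; against Y: 3p + (-10)(1−p) = 13p − 10.
Setting these equal: −7p − 3 = 13p − 10 ⇒ −20p = -7 ⇒ p = 7/20, and the value is (-7)·(7/20) − 3 = -109/20.
For the column player: with q = P(X), equating Up's and Down's payoffs gives −13q + 3 = 7q − 10 ⇒ q = 13/20.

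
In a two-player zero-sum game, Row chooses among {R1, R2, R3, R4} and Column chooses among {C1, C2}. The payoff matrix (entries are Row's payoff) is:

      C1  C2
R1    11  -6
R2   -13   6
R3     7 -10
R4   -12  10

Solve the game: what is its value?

Row minima: R1 → -6, R2 → -13, R3 → -10, R4 → -12; maximin = -6.
Column maxima: C1 → 11, C2 → 10; minimax = 10.
-6 ≠ 10, so there is no saddle point; optimal play is mixed.
R2 is strictly dominated by R4, so Row never plays it.
R3 is strictly dominated by R1, so Row never plays it.
On the remaining 2×2 (R1, R4 vs C1, C2):
Let Row play R1 with probability p. Expected payoff against C1: 11p + (-12)(1−p) = 23p − 12; against C2: (-6)p + 10(1−p) = −16p + 10.
Setting these equal: 23p − 12 = −16p + 10 ⇒ 39p = 22 ⇒ p = 22/39, and the value is (23)·(22/39) − 12 = 38/39.
For Column: with q = P(C1), equating R1's and R4's payoffs gives 17q − 6 = −22q + 10 ⇒ q = 16/39.

38/39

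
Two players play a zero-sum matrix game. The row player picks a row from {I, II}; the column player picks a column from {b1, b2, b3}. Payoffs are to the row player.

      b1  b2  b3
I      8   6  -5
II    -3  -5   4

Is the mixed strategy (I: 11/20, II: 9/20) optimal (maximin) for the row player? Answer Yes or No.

No

Against b1 this mix gives (11/20)·8 + (9/20)·(-3) = 61/20.
Against b2 this mix gives (11/20)·6 + (9/20)·(-5) = 21/20.
Against b3 this mix gives (11/20)·(-5) + (9/20)·4 = -19/20.
The column player will play b3, holding the row player to -19/20. Shifting weight toward the row that does better against b3 would raise this floor (the equalizing mix achieves -1/20 against both b3 and b2), so the proposed strategy is not optimal.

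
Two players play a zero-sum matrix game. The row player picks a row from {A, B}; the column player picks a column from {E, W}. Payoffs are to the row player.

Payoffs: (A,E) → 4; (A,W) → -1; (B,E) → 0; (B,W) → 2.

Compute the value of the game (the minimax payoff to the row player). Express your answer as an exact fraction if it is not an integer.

Row minima: A → -1, B → 0; maximin = 0.
Column maxima: E → 4, W → 2; minimax = 2.
0 ≠ 2, so there is no saddle point; optimal play is mixed.
Let the row player play A with probability p. Expected payoff against E: 4p + 0(1−p) = 4p; against W: (-1)p + 2(1−p) = −3p + 2.
Setting these equal: 4p = −3p + 2 ⇒ 7p = 2 ⇒ p = 2/7, and the value is (4)·(2/7) = 8/7.
For the column player: with q = P(E), equating A's and B's payoffs gives 5q − 1 = −2q + 2 ⇒ q = 3/7.

8/7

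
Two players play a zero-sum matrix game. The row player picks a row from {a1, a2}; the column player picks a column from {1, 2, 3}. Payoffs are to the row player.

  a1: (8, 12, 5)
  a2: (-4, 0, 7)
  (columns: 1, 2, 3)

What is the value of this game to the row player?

Row minima: a1 → 5, a2 → -4; maximin = 5.
Column maxima: 1 → 8, 2 → 12, 3 → 7; minimax = 7.
5 ≠ 7, so there is no saddle point; optimal play is mixed.
2 is strictly dominated by 1 (it gives the row player strictly more in every row), so the column player never plays it.
On the remaining 2×2 (a1, a2 vs 1, 3):
Let the row player play a1 with probability p. Expected payoff against 1: 8p + (-4)(1−p) = 12p − 4; against 3: 5p + 7(1−p) = −2p + 7.
Setting these equal: 12p − 4 = −2p + 7 ⇒ 14p = 11 ⇒ p = 11/14, and the value is (12)·(11/14) − 4 = 38/7.
For the column player: with q = P(1), equating a1's and a2's payoffs gives 3q + 5 = −11q + 7 ⇒ q = 1/7.

38/7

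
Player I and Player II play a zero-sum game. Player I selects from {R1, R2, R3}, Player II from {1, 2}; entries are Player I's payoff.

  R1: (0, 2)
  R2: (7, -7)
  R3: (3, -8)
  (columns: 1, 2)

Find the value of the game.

Row minima: R1 → 0, R2 → -7, R3 → -8; maximin = 0.
Column maxima: 1 → 7, 2 → 2; minimax = 2.
0 ≠ 2, so there is no saddle point; optimal play is mixed.
R3 is strictly dominated by R2, so Player I never plays it.
On the remaining 2×2 (R1, R2 vs 1, 2):
Let Player I play R1 with probability p. Expected payoff against 1: 0p + 7(1−p) = −7p + 7; against 2: 2p + (-7)(1−p) = 9p − 7.
Setting these equal: −7p + 7 = 9p − 7 ⇒ −16p = -14 ⇒ p = 7/8, and the value is (-7)·(7/8) + 7 = 7/8.
For Player II: with q = P(1), equating R1's and R2's payoffs gives −2q + 2 = 14q − 7 ⇒ q = 9/16.

7/8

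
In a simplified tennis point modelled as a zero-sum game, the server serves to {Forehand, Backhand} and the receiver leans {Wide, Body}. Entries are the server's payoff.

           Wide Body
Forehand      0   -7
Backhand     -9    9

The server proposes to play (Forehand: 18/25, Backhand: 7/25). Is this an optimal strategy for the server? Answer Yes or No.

Against Wide this mix gives (18/25)·0 + (7/25)·(-9) = -63/25.
Against Body this mix gives (18/25)·(-7) + (7/25)·9 = -63/25.
All of the receiver's active replies (Wide, Body) yield -63/25, and no column does worse for the server. The mix makes the receiver indifferent and guarantees -63/25, so it is optimal.

Yes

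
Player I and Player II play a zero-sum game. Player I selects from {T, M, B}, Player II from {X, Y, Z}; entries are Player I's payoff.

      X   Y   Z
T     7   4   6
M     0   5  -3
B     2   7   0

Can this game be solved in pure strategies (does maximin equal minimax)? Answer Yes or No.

Row minima: T → 4, M → -3, B → 0; maximin = 4.
Column maxima: X → 7, Y → 7, Z → 6; minimax = 6.
4 ≠ 6, so no pure-strategy equilibrium exists.

No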